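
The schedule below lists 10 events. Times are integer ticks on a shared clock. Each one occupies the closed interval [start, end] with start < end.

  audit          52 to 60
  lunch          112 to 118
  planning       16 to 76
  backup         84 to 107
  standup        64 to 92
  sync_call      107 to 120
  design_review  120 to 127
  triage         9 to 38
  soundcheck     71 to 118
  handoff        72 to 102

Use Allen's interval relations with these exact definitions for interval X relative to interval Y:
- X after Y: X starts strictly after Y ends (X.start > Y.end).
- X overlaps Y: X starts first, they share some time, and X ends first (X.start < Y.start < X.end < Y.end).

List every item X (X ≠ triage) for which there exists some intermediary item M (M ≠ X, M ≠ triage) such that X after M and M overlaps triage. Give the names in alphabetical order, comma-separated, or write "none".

none

Target triage = [9, 38].
Intermediaries M with M overlaps triage: none.
Union: none.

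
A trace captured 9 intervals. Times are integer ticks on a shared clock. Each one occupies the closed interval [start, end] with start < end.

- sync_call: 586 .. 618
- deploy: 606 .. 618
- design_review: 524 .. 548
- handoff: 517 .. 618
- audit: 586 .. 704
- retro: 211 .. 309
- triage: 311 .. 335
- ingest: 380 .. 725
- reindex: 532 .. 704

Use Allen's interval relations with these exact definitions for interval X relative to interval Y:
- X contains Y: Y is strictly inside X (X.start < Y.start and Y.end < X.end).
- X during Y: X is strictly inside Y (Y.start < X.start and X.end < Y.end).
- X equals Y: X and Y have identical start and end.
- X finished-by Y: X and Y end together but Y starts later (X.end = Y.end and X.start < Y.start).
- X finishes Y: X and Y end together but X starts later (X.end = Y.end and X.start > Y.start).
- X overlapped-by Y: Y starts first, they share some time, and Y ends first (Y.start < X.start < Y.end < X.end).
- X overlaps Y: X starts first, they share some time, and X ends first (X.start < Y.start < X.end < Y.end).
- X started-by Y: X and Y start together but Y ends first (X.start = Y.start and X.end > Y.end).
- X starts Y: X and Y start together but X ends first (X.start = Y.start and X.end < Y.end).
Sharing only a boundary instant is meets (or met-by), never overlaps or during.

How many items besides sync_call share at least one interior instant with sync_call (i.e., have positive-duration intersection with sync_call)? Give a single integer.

5

Target sync_call = [586, 618].
audit [586, 704] → started-by → counts.
deploy [606, 618] → finishes → counts.
design_review [524, 548] → before → no.
handoff [517, 618] → finished-by → counts.
ingest [380, 725] → contains → counts.
reindex [532, 704] → contains → counts.
retro [211, 309] → before → no.
triage [311, 335] → before → no.
Total: 5.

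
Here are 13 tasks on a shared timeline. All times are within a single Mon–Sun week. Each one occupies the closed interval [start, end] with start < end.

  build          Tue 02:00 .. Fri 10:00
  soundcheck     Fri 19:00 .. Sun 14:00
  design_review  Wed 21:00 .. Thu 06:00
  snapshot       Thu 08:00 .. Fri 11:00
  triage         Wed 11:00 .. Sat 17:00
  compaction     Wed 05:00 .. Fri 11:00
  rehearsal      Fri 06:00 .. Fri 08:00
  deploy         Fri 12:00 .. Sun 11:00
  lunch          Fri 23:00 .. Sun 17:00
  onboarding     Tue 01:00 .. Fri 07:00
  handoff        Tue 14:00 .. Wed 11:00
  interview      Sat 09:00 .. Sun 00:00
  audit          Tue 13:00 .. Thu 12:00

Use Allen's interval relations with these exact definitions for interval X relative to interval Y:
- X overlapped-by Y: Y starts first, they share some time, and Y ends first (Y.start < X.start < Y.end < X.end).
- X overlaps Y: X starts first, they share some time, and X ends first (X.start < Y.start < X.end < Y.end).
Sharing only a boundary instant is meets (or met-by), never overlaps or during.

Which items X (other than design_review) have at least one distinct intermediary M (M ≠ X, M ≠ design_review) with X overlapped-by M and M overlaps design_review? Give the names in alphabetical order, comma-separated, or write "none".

Target design_review = [Wed 21:00, Thu 06:00].
Intermediaries M with M overlaps design_review: none.
Union: none.

none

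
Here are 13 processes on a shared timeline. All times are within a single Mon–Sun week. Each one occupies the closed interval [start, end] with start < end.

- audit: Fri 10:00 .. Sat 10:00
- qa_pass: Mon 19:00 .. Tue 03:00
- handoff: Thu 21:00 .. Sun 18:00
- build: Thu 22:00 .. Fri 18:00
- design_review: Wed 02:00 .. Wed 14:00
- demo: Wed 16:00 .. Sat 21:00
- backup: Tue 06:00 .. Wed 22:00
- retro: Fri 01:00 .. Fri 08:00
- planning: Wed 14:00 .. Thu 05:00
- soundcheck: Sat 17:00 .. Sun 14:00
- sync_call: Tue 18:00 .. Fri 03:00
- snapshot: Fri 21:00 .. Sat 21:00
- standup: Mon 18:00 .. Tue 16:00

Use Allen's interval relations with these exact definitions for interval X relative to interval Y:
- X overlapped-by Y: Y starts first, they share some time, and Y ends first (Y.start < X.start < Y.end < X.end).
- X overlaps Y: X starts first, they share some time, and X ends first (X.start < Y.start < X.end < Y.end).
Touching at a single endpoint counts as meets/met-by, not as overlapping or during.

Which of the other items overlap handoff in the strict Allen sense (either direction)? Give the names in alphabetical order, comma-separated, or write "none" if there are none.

demo, sync_call

Target handoff = [Thu 21:00, Sun 18:00].
audit [Fri 10:00, Sat 10:00] → during → no.
backup [Tue 06:00, Wed 22:00] → before → no.
build [Thu 22:00, Fri 18:00] → during → no.
demo [Wed 16:00, Sat 21:00] → overlaps → yes.
design_review [Wed 02:00, Wed 14:00] → before → no.
planning [Wed 14:00, Thu 05:00] → before → no.
qa_pass [Mon 19:00, Tue 03:00] → before → no.
retro [Fri 01:00, Fri 08:00] → during → no.
snapshot [Fri 21:00, Sat 21:00] → during → no.
soundcheck [Sat 17:00, Sun 14:00] → during → no.
standup [Mon 18:00, Tue 16:00] → before → no.
sync_call [Tue 18:00, Fri 03:00] → overlaps → yes.
Result: demo, sync_call.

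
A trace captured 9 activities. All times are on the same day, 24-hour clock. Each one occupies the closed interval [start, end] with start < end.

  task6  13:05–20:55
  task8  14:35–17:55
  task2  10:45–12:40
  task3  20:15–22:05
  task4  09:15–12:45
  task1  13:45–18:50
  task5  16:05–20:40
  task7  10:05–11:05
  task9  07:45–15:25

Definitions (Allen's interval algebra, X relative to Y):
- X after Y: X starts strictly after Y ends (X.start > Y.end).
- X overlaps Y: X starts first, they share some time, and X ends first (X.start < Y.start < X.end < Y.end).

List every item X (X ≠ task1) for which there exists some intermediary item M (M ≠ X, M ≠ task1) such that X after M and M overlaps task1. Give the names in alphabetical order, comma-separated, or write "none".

task3, task5

Target task1 = [13:45, 18:50].
Intermediaries M with M overlaps task1: task9.
Via task9 — items with X after task9: task3, task5.
Union: task3, task5.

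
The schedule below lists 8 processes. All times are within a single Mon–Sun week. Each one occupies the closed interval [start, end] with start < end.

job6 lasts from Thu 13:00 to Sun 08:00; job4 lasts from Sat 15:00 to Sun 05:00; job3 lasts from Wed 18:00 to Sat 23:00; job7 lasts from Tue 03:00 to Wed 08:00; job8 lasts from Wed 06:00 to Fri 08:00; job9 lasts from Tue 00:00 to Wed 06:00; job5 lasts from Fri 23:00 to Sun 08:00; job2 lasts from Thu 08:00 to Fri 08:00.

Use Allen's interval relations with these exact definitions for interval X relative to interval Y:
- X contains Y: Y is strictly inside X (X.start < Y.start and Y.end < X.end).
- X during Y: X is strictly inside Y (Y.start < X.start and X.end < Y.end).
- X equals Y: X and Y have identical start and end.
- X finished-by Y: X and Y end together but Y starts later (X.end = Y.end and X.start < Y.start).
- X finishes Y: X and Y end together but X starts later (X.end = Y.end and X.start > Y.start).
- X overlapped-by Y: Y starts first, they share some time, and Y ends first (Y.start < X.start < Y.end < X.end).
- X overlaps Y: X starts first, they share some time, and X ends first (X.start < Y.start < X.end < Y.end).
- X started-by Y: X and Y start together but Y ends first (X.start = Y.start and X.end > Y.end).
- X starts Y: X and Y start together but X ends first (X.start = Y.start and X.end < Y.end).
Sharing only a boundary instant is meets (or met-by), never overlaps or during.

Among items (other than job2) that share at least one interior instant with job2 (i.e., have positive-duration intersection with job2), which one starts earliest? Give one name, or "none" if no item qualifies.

Target job2 = [Thu 08:00, Fri 08:00].
job3 [Wed 18:00, Sat 23:00] → contains → candidate.
job4 [Sat 15:00, Sun 05:00] → after → excluded.
job5 [Fri 23:00, Sun 08:00] → after → excluded.
job6 [Thu 13:00, Sun 08:00] → overlapped-by → candidate.
job7 [Tue 03:00, Wed 08:00] → before → excluded.
job8 [Wed 06:00, Fri 08:00] → finished-by → candidate.
job9 [Tue 00:00, Wed 06:00] → before → excluded.
Among candidates, earliest start is Wed 06:00 → job8.

job8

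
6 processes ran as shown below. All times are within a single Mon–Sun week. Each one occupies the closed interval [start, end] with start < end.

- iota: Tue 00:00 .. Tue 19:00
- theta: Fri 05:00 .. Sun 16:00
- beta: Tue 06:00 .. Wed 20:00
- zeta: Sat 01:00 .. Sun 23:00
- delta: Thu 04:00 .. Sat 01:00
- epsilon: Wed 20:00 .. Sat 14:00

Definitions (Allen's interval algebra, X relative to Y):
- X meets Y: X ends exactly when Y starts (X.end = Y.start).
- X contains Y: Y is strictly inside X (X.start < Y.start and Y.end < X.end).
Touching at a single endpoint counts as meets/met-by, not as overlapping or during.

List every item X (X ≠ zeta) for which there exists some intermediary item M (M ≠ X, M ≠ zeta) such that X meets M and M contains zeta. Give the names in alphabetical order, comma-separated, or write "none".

none

Target zeta = [Sat 01:00, Sun 23:00].
Intermediaries M with M contains zeta: none.
Union: none.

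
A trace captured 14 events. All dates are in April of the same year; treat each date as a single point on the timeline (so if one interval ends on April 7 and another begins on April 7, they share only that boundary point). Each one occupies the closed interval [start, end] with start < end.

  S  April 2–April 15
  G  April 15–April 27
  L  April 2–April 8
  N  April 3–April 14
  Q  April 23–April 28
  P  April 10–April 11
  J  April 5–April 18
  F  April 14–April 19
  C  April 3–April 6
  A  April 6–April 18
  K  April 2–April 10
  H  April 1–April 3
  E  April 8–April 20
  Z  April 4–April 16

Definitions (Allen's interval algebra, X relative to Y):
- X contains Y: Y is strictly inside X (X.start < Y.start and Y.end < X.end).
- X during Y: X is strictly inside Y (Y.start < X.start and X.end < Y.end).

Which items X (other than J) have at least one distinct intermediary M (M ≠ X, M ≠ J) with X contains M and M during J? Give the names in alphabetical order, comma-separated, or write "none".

Target J = [April 5, April 18].
Intermediaries M with M during J: P.
Via P — items with X contains P: A, E, N, S, Z.
Union: A, E, N, S, Z.

A, E, N, S, Z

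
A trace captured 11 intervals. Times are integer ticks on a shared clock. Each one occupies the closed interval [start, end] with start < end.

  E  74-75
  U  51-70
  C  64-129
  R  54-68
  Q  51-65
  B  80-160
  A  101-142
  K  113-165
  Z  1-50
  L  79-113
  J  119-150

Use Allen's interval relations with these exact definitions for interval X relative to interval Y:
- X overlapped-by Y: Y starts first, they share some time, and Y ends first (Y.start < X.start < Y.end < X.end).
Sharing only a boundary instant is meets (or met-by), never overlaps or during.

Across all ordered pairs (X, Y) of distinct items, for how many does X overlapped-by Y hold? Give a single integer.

13

Checking all 110 ordered pairs for relation 'overlapped-by'; matching pairs in alphabetical order:
(A, C): A overlapped-by C ✓
(A, L): A overlapped-by L ✓
(B, C): B overlapped-by C ✓
(B, L): B overlapped-by L ✓
(C, Q): C overlapped-by Q ✓
(C, R): C overlapped-by R ✓
(C, U): C overlapped-by U ✓
(J, A): J overlapped-by A ✓
(J, C): J overlapped-by C ✓
(K, A): K overlapped-by A ✓
(K, B): K overlapped-by B ✓
(K, C): K overlapped-by C ✓
(R, Q): R overlapped-by Q ✓
Count: 13.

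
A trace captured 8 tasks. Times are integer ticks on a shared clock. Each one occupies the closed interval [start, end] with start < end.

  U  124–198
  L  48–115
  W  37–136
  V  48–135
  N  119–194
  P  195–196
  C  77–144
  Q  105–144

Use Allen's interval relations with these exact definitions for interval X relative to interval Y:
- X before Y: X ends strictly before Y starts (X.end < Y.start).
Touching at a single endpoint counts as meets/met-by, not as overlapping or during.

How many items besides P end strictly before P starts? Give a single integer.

Target P = [195, 196].
C [77, 144] → before → counts.
L [48, 115] → before → counts.
N [119, 194] → before → counts.
Q [105, 144] → before → counts.
U [124, 198] → contains → no.
V [48, 135] → before → counts.
W [37, 136] → before → counts.
Total: 6.

6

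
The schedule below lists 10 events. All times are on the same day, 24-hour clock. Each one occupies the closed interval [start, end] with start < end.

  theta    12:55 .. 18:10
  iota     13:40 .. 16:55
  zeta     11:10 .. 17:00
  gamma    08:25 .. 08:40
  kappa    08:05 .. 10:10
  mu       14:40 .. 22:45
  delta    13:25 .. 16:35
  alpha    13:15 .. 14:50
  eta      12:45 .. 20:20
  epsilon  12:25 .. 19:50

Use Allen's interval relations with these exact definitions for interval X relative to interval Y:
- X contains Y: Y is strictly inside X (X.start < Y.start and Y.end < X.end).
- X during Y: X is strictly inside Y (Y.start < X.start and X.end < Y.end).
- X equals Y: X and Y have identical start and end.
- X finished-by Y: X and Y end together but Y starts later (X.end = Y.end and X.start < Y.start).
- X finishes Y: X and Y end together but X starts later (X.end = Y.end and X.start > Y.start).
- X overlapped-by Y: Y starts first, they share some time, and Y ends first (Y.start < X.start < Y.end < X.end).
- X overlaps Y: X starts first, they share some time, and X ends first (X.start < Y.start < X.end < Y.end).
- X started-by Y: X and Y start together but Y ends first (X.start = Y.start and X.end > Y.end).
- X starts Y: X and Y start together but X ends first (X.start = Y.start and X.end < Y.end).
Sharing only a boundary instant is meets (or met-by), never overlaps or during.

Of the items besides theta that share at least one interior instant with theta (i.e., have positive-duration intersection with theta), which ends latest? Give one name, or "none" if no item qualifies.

mu

Target theta = [12:55, 18:10].
alpha [13:15, 14:50] → during → candidate.
delta [13:25, 16:35] → during → candidate.
epsilon [12:25, 19:50] → contains → candidate.
eta [12:45, 20:20] → contains → candidate.
gamma [08:25, 08:40] → before → excluded.
iota [13:40, 16:55] → during → candidate.
kappa [08:05, 10:10] → before → excluded.
mu [14:40, 22:45] → overlapped-by → candidate.
zeta [11:10, 17:00] → overlaps → candidate.
Among candidates, latest end is 22:45 → mu.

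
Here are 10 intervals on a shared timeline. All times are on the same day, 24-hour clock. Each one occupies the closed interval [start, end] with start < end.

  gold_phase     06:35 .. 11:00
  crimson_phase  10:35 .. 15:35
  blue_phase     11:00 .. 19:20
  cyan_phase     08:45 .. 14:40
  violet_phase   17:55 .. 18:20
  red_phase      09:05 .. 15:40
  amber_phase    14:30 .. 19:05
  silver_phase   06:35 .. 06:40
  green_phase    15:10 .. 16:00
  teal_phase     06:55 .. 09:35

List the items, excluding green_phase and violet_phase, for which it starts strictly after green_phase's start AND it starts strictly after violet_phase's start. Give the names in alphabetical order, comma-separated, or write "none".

none

Conditions: its start is strictly after green_phase's start (X.start > 15:10) AND its start is strictly after violet_phase's start (X.start > 17:55).
amber_phase: start 14:30 > 15:10? ✗; start 14:30 > 17:55? ✗ → no.
blue_phase: start 11:00 > 15:10? ✗; start 11:00 > 17:55? ✗ → no.
crimson_phase: start 10:35 > 15:10? ✗; start 10:35 > 17:55? ✗ → no.
cyan_phase: start 08:45 > 15:10? ✗; start 08:45 > 17:55? ✗ → no.
gold_phase: start 06:35 > 15:10? ✗; start 06:35 > 17:55? ✗ → no.
red_phase: start 09:05 > 15:10? ✗; start 09:05 > 17:55? ✗ → no.
silver_phase: start 06:35 > 15:10? ✗; start 06:35 > 17:55? ✗ → no.
teal_phase: start 06:55 > 15:10? ✗; start 06:55 > 17:55? ✗ → no.
Result: none.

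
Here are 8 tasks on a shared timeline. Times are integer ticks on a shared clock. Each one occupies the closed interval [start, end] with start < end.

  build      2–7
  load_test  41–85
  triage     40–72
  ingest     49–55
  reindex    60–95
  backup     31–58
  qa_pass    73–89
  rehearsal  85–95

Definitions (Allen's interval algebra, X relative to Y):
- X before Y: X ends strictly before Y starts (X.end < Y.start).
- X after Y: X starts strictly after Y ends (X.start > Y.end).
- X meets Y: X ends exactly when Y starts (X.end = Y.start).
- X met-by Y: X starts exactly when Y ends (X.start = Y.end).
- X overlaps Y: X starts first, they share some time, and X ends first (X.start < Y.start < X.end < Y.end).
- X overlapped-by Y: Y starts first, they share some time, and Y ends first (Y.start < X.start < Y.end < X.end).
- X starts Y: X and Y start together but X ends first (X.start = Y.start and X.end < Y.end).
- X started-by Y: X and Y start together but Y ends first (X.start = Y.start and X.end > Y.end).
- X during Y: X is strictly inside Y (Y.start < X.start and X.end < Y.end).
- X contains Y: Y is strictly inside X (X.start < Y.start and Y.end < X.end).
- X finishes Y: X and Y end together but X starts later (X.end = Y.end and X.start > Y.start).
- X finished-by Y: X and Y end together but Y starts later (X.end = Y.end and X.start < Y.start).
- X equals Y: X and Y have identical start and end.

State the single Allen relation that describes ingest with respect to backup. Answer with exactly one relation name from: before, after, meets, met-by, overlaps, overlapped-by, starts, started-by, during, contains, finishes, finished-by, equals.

during

ingest = [49, 55]; backup = [31, 58].
Compare endpoints: ingest.start > backup.start, ingest.start < backup.end, ingest.end > backup.start, ingest.end < backup.end.
That pattern is 'during'.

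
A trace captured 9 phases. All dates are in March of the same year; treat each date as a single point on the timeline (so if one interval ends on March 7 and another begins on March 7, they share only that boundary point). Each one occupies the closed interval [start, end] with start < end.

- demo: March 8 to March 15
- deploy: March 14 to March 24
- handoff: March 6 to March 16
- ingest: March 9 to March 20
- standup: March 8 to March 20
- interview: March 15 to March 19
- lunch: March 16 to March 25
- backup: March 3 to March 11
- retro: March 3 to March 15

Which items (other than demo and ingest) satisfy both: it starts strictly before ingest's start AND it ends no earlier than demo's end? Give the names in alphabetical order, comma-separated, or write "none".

Conditions: its start is strictly before ingest's start (X.start < March 9) AND its end is no earlier than demo's end (X.end >= March 15).
backup: start March 3 < March 9? ✓; end March 11 >= March 15? ✗ → no.
deploy: start March 14 < March 9? ✗; end March 24 >= March 15? ✓ → no.
handoff: start March 6 < March 9? ✓; end March 16 >= March 15? ✓ → yes.
interview: start March 15 < March 9? ✗; end March 19 >= March 15? ✓ → no.
lunch: start March 16 < March 9? ✗; end March 25 >= March 15? ✓ → no.
retro: start March 3 < March 9? ✓; end March 15 >= March 15? ✓ → yes.
standup: start March 8 < March 9? ✓; end March 20 >= March 15? ✓ → yes.
Result: handoff, retro, standup.

handoff, retro, standup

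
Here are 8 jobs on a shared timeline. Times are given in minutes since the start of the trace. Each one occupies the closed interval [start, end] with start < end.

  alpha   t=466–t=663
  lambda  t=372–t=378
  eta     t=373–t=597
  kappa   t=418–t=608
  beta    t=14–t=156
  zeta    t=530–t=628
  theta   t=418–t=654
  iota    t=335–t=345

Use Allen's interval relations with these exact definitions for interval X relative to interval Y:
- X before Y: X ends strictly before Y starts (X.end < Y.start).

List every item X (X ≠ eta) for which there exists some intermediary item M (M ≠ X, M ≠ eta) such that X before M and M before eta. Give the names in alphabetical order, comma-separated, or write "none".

Target eta = [t=373, t=597].
Intermediaries M with M before eta: beta, iota.
Via beta — items with X before beta: none.
Via iota — items with X before iota: beta.
Union: beta.

beta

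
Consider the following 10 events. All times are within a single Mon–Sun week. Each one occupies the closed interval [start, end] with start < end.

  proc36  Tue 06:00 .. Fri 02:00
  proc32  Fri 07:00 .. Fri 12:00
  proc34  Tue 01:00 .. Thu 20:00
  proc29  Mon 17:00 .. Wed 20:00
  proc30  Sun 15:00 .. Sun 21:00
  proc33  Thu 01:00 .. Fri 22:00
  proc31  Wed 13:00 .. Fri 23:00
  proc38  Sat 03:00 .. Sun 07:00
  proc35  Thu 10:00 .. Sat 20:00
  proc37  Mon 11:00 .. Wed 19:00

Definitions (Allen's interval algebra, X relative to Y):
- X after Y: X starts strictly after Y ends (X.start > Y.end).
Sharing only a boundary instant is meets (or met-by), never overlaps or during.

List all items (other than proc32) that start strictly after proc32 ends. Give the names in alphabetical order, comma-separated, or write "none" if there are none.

proc30, proc38

Target proc32 = [Fri 07:00, Fri 12:00].
proc29 [Mon 17:00, Wed 20:00] → before → no.
proc30 [Sun 15:00, Sun 21:00] → after → yes.
proc31 [Wed 13:00, Fri 23:00] → contains → no.
proc33 [Thu 01:00, Fri 22:00] → contains → no.
proc34 [Tue 01:00, Thu 20:00] → before → no.
proc35 [Thu 10:00, Sat 20:00] → contains → no.
proc36 [Tue 06:00, Fri 02:00] → before → no.
proc37 [Mon 11:00, Wed 19:00] → before → no.
proc38 [Sat 03:00, Sun 07:00] → after → yes.
Result: proc30, proc38.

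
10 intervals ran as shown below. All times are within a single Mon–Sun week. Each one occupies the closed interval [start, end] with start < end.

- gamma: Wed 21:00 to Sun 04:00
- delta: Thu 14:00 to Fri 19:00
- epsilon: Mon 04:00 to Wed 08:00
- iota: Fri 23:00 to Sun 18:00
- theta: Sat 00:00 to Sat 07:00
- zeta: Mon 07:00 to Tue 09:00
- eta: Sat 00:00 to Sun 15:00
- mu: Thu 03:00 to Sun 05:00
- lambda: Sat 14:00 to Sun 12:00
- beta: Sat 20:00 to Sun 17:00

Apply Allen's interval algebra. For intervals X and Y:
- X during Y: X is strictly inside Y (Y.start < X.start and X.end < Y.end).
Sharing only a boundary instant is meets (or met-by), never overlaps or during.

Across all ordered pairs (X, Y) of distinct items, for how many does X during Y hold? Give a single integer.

Checking all 90 ordered pairs for relation 'during'; matching pairs in alphabetical order:
(beta, iota): beta during iota ✓
(delta, gamma): delta during gamma ✓
(delta, mu): delta during mu ✓
(eta, iota): eta during iota ✓
(lambda, eta): lambda during eta ✓
(lambda, iota): lambda during iota ✓
(theta, gamma): theta during gamma ✓
(theta, iota): theta during iota ✓
(theta, mu): theta during mu ✓
(zeta, epsilon): zeta during epsilon ✓
Count: 10.

10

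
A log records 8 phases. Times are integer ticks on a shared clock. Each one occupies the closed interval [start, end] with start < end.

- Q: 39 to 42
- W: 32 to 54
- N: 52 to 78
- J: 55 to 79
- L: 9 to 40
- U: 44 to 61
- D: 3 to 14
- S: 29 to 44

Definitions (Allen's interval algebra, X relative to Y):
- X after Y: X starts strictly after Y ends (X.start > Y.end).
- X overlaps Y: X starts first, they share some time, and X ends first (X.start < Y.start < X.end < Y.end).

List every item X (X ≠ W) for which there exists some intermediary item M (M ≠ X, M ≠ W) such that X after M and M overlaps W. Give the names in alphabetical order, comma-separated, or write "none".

J, N, U

Target W = [32, 54].
Intermediaries M with M overlaps W: L, S.
Via L — items with X after L: J, N, U.
Via S — items with X after S: J, N.
Union: J, N, U.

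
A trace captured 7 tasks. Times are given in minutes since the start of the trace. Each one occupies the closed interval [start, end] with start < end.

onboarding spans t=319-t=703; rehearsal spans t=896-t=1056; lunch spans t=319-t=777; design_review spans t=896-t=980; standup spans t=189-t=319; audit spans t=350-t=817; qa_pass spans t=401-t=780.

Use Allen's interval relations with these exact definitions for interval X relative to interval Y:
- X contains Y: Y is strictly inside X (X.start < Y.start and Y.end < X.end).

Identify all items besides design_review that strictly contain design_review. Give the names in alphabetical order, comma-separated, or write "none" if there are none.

Target design_review = [t=896, t=980].
audit [t=350, t=817] → before → no.
lunch [t=319, t=777] → before → no.
onboarding [t=319, t=703] → before → no.
qa_pass [t=401, t=780] → before → no.
rehearsal [t=896, t=1056] → started-by → no.
standup [t=189, t=319] → before → no.
Result: none.

none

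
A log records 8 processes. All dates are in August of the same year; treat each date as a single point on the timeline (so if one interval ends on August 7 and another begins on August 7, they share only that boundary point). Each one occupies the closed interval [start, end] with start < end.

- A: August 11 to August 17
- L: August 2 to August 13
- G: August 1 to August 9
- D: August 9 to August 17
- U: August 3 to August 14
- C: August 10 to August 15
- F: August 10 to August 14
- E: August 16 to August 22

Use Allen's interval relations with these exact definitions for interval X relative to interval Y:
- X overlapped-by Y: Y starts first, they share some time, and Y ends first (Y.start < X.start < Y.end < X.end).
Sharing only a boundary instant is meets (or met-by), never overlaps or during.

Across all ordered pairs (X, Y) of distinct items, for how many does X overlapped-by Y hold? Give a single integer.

Checking all 56 ordered pairs for relation 'overlapped-by'; matching pairs in alphabetical order:
(A, C): A overlapped-by C ✓
(A, F): A overlapped-by F ✓
(A, L): A overlapped-by L ✓
(A, U): A overlapped-by U ✓
(C, L): C overlapped-by L ✓
(C, U): C overlapped-by U ✓
(D, L): D overlapped-by L ✓
(D, U): D overlapped-by U ✓
(E, A): E overlapped-by A ✓
(E, D): E overlapped-by D ✓
(F, L): F overlapped-by L ✓
(L, G): L overlapped-by G ✓
(U, G): U overlapped-by G ✓
(U, L): U overlapped-by L ✓
Count: 14.

14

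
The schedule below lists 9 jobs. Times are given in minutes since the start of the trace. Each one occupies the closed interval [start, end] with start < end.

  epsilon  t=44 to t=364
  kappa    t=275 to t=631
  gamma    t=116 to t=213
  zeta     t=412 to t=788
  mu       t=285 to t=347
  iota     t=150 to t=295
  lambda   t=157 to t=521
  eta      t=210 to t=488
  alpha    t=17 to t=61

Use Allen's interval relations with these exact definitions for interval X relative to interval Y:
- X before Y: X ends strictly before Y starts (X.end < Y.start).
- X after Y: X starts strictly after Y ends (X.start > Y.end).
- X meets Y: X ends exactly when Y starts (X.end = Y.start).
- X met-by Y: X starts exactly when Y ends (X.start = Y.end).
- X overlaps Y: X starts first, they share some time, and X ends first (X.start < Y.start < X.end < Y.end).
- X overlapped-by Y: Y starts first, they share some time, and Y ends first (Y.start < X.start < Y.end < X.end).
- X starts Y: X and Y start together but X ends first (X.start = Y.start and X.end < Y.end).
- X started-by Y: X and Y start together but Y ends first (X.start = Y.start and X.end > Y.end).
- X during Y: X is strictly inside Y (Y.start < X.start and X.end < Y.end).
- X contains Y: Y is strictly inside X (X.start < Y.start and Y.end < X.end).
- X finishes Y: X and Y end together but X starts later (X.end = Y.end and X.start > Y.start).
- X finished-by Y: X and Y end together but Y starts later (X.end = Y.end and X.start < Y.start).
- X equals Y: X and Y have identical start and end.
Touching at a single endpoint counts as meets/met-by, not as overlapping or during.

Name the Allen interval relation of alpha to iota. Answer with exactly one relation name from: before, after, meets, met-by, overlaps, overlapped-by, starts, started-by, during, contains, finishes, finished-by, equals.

before

alpha = [t=17, t=61]; iota = [t=150, t=295].
Compare endpoints: alpha.start < iota.start, alpha.start < iota.end, alpha.end < iota.start, alpha.end < iota.end.
That pattern is 'before'.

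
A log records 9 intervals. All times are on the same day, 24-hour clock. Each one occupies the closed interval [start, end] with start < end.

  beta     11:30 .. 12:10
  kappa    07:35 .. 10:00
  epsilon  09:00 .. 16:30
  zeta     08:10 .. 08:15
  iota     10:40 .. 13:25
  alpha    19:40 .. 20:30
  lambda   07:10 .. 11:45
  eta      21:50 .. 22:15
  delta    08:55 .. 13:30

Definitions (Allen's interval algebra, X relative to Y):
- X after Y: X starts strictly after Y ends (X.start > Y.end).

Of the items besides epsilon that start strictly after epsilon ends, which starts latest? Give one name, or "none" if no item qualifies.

Target epsilon = [09:00, 16:30].
alpha [19:40, 20:30] → after → candidate.
beta [11:30, 12:10] → during → excluded.
delta [08:55, 13:30] → overlaps → excluded.
eta [21:50, 22:15] → after → candidate.
iota [10:40, 13:25] → during → excluded.
kappa [07:35, 10:00] → overlaps → excluded.
lambda [07:10, 11:45] → overlaps → excluded.
zeta [08:10, 08:15] → before → excluded.
Among candidates, latest start is 21:50 → eta.

eta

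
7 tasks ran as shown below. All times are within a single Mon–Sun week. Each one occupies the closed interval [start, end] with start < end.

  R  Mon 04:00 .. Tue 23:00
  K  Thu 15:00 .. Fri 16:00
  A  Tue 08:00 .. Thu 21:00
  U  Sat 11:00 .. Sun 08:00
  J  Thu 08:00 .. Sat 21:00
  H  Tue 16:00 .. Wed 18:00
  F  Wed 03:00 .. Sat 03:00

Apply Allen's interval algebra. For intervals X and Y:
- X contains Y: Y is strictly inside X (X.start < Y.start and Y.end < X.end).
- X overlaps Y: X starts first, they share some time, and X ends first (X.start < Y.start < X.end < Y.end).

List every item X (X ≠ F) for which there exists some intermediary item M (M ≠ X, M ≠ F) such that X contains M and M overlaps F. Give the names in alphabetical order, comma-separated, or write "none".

A

Target F = [Wed 03:00, Sat 03:00].
Intermediaries M with M overlaps F: A, H.
Via A — items with X contains A: none.
Via H — items with X contains H: A.
Union: A.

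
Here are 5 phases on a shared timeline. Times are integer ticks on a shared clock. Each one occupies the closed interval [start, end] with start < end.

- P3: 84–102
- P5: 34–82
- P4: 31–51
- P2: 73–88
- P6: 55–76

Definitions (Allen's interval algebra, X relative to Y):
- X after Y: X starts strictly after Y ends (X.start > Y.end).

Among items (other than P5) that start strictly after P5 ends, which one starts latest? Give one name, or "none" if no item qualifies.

P3

Target P5 = [34, 82].
P2 [73, 88] → overlapped-by → excluded.
P3 [84, 102] → after → candidate.
P4 [31, 51] → overlaps → excluded.
P6 [55, 76] → during → excluded.
Among candidates, latest start is 84 → P3.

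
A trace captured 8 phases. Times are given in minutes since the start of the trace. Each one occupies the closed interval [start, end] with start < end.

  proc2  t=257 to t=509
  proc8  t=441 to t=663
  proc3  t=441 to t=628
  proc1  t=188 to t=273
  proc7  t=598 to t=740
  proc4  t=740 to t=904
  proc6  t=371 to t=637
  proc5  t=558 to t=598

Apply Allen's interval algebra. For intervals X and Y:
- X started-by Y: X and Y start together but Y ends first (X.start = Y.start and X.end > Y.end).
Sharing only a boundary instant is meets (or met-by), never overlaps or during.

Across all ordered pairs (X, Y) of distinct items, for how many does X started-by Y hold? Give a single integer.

1

Checking all 56 ordered pairs for relation 'started-by'; matching pairs in alphabetical order:
(proc8, proc3): proc8 started-by proc3 ✓
Count: 1.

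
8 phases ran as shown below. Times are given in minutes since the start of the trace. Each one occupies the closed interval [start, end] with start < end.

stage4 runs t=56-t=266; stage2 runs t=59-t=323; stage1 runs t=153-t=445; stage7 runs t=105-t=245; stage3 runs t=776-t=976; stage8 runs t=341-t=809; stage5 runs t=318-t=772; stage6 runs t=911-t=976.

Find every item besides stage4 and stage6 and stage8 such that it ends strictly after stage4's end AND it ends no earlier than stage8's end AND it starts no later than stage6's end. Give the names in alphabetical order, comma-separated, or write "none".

stage3

Conditions: its end is strictly after stage4's end (X.end > t=266) AND its end is no earlier than stage8's end (X.end >= t=809) AND its start is no later than stage6's end (X.start <= t=976).
stage1: end t=445 > t=266? ✓; end t=445 >= t=809? ✗; start t=153 <= t=976? ✓ → no.
stage2: end t=323 > t=266? ✓; end t=323 >= t=809? ✗; start t=59 <= t=976? ✓ → no.
stage3: end t=976 > t=266? ✓; end t=976 >= t=809? ✓; start t=776 <= t=976? ✓ → yes.
stage5: end t=772 > t=266? ✓; end t=772 >= t=809? ✗; start t=318 <= t=976? ✓ → no.
stage7: end t=245 > t=266? ✗; end t=245 >= t=809? ✗; start t=105 <= t=976? ✓ → no.
Result: stage3.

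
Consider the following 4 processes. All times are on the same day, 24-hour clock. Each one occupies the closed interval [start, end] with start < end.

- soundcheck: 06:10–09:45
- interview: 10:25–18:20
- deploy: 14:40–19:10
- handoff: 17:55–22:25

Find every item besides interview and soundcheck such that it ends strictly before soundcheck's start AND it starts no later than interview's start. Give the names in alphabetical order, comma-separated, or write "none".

none

Conditions: its end is strictly before soundcheck's start (X.end < 06:10) AND its start is no later than interview's start (X.start <= 10:25).
deploy: end 19:10 < 06:10? ✗; start 14:40 <= 10:25? ✗ → no.
handoff: end 22:25 < 06:10? ✗; start 17:55 <= 10:25? ✗ → no.
Result: none.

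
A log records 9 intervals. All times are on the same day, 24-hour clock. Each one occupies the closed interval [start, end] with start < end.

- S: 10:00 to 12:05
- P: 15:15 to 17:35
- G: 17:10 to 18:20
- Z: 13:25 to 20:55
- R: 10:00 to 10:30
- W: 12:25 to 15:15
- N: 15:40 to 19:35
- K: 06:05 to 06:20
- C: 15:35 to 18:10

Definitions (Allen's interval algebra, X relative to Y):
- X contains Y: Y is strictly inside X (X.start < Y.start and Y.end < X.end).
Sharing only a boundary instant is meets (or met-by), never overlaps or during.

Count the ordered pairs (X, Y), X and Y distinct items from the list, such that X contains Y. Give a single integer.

Checking all 72 ordered pairs for relation 'contains'; matching pairs in alphabetical order:
(N, G): N contains G ✓
(Z, C): Z contains C ✓
(Z, G): Z contains G ✓
(Z, N): Z contains N ✓
(Z, P): Z contains P ✓
Count: 5.

5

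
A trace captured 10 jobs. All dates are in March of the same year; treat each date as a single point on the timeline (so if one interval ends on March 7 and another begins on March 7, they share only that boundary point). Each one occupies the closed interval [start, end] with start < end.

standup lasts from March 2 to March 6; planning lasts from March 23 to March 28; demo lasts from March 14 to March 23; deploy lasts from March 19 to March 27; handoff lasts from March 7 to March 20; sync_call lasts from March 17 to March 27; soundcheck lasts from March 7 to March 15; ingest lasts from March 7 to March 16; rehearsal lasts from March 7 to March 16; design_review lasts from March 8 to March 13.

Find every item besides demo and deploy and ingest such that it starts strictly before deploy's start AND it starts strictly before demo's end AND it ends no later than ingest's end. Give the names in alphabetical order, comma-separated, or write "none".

Conditions: its start is strictly before deploy's start (X.start < March 19) AND its start is strictly before demo's end (X.start < March 23) AND its end is no later than ingest's end (X.end <= March 16).
design_review: start March 8 < March 19? ✓; start March 8 < March 23? ✓; end March 13 <= March 16? ✓ → yes.
handoff: start March 7 < March 19? ✓; start March 7 < March 23? ✓; end March 20 <= March 16? ✗ → no.
planning: start March 23 < March 19? ✗; start March 23 < March 23? ✗; end March 28 <= March 16? ✗ → no.
rehearsal: start March 7 < March 19? ✓; start March 7 < March 23? ✓; end March 16 <= March 16? ✓ → yes.
soundcheck: start March 7 < March 19? ✓; start March 7 < March 23? ✓; end March 15 <= March 16? ✓ → yes.
standup: start March 2 < March 19? ✓; start March 2 < March 23? ✓; end March 6 <= March 16? ✓ → yes.
sync_call: start March 17 < March 19? ✓; start March 17 < March 23? ✓; end March 27 <= March 16? ✗ → no.
Result: design_review, rehearsal, soundcheck, standup.

design_review, rehearsal, soundcheck, standup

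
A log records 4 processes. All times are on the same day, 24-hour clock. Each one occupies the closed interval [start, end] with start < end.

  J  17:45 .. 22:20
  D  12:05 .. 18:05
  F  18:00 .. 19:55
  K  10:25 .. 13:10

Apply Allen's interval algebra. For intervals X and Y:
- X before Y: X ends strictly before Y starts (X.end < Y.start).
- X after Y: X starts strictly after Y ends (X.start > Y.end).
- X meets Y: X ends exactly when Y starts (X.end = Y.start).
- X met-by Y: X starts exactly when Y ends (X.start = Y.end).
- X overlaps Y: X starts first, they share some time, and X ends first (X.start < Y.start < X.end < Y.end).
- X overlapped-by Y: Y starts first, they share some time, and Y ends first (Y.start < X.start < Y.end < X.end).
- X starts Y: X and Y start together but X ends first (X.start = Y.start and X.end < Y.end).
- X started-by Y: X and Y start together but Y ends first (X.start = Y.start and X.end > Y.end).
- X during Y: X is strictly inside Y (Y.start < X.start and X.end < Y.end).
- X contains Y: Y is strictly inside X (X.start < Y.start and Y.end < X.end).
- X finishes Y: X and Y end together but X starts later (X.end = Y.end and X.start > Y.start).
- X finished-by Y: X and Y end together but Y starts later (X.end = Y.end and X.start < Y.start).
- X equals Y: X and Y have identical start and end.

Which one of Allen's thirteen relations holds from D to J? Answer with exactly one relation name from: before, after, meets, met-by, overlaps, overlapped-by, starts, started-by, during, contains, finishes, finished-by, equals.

D = [12:05, 18:05]; J = [17:45, 22:20].
Compare endpoints: D.start < J.start, D.start < J.end, D.end > J.start, D.end < J.end.
That pattern is 'overlaps'.

overlaps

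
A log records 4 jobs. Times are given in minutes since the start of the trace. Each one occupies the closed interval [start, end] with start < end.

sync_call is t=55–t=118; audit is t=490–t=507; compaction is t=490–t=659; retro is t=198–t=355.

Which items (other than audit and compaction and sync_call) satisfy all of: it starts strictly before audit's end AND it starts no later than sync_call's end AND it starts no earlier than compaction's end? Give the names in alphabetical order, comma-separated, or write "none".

none

Conditions: its start is strictly before audit's end (X.start < t=507) AND its start is no later than sync_call's end (X.start <= t=118) AND its start is no earlier than compaction's end (X.start >= t=659).
retro: start t=198 < t=507? ✓; start t=198 <= t=118? ✗; start t=198 >= t=659? ✗ → no.
Result: none.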